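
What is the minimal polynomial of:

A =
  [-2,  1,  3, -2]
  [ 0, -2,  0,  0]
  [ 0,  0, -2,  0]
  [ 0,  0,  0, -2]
x^2 + 4*x + 4

The characteristic polynomial is χ_A(x) = (x + 2)^4, so the eigenvalues are known. The minimal polynomial is
  m_A(x) = Π_λ (x − λ)^{k_λ}
where k_λ is the size of the *largest* Jordan block for λ (equivalently, the smallest k with (A − λI)^k v = 0 for every generalised eigenvector v of λ).

  λ = -2: largest Jordan block has size 2, contributing (x + 2)^2

So m_A(x) = (x + 2)^2 = x^2 + 4*x + 4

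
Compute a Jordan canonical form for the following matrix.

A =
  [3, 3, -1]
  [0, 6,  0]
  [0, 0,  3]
J_2(3) ⊕ J_1(6)

The characteristic polynomial is
  det(x·I − A) = x^3 - 12*x^2 + 45*x - 54 = (x - 6)*(x - 3)^2

Eigenvalues and multiplicities (the geometric multiplicity of λ is n − rank(A − λI), which equals the number of Jordan blocks for λ):
  λ = 3: algebraic multiplicity = 2, geometric multiplicity = 1
  λ = 6: algebraic multiplicity = 1, geometric multiplicity = 1

Determining the block sizes for each eigenvalue:
  λ = 3: one block (gm = 1), so the single block has size am = 2 → block sizes [2]
  λ = 6: one block (gm = 1), so the single block has size am = 1 → block sizes [1]

Assembling the blocks gives a Jordan form
J =
  [3, 1, 0]
  [0, 3, 0]
  [0, 0, 6]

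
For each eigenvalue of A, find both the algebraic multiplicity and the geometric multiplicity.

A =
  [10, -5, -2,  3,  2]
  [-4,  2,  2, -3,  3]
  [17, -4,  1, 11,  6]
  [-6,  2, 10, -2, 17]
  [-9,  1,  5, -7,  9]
λ = 1: alg = 2, geom = 1; λ = 6: alg = 3, geom = 1

Step 1 — factor the characteristic polynomial to read off the algebraic multiplicities:
  χ_A(x) = (x - 6)^3*(x - 1)^2

Step 2 — compute geometric multiplicities via the rank-nullity identity g(λ) = n − rank(A − λI):
  rank(A − (1)·I) = 4, so dim ker(A − (1)·I) = n − 4 = 1
  rank(A − (6)·I) = 4, so dim ker(A − (6)·I) = n − 4 = 1

Summary:
  λ = 1: algebraic multiplicity = 2, geometric multiplicity = 1
  λ = 6: algebraic multiplicity = 3, geometric multiplicity = 1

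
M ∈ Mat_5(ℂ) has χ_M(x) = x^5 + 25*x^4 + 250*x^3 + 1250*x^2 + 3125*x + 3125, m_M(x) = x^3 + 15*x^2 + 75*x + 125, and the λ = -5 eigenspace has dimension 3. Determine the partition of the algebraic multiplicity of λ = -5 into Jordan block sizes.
Block sizes for λ = -5: [3, 1, 1]

Step 1 — from the characteristic polynomial, algebraic multiplicity of λ = -5 is 5. From dim ker(M − (-5)·I) = 3, there are exactly 3 Jordan blocks for λ = -5.
Step 2 — from the minimal polynomial, the factor (x + 5)^3 tells us the largest block for λ = -5 has size 3.
Step 3 — with total size 5, 3 blocks, and largest block 3, the block sizes (in nonincreasing order) are [3, 1, 1].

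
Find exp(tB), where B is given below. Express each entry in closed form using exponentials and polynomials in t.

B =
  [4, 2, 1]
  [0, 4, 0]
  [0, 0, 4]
e^{tB} =
  [exp(4*t), 2*t*exp(4*t), t*exp(4*t)]
  [0, exp(4*t), 0]
  [0, 0, exp(4*t)]

Strategy: write B = P · J · P⁻¹ where J is a Jordan canonical form, so e^{tB} = P · e^{tJ} · P⁻¹, and e^{tJ} can be computed block-by-block.

B has Jordan form
J =
  [4, 1, 0]
  [0, 4, 0]
  [0, 0, 4]
(up to reordering of blocks).

Per-block formulas:
  For a 1×1 block at λ = 4: exp(t · [4]) = [e^(4t)].
  For a 2×2 Jordan block J_2(4): exp(t · J_2(4)) = e^(4t)·(I + t·N), where N is the 2×2 nilpotent shift.

After assembling e^{tJ} and conjugating by P, we get:

e^{tB} =
  [exp(4*t), 2*t*exp(4*t), t*exp(4*t)]
  [0, exp(4*t), 0]
  [0, 0, exp(4*t)]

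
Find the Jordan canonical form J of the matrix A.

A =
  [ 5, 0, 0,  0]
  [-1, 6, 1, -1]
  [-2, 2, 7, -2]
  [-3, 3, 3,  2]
J_2(5) ⊕ J_1(5) ⊕ J_1(5)

The characteristic polynomial is
  det(x·I − A) = x^4 - 20*x^3 + 150*x^2 - 500*x + 625 = (x - 5)^4

Eigenvalues and multiplicities (the geometric multiplicity of λ is n − rank(A − λI), which equals the number of Jordan blocks for λ):
  λ = 5: algebraic multiplicity = 4, geometric multiplicity = 3

Determining the block sizes for each eigenvalue:
  λ = 5: 3 blocks summing to 4 forces exactly one block of size 2 and the rest size 1 → block sizes [2, 1, 1]

Assembling the blocks gives a Jordan form
J =
  [5, 1, 0, 0]
  [0, 5, 0, 0]
  [0, 0, 5, 0]
  [0, 0, 0, 5]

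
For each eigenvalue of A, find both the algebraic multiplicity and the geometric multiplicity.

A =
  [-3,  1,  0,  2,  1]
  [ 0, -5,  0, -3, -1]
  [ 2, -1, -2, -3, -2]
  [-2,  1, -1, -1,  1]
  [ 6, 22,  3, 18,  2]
λ = -3: alg = 3, geom = 1; λ = 0: alg = 2, geom = 1

Step 1 — factor the characteristic polynomial to read off the algebraic multiplicities:
  χ_A(x) = x^2*(x + 3)^3

Step 2 — compute geometric multiplicities via the rank-nullity identity g(λ) = n − rank(A − λI):
  rank(A − (-3)·I) = 4, so dim ker(A − (-3)·I) = n − 4 = 1
  rank(A − (0)·I) = 4, so dim ker(A − (0)·I) = n − 4 = 1

Summary:
  λ = -3: algebraic multiplicity = 3, geometric multiplicity = 1
  λ = 0: algebraic multiplicity = 2, geometric multiplicity = 1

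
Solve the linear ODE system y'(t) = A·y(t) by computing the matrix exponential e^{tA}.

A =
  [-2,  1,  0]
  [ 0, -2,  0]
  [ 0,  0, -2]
e^{tA} =
  [exp(-2*t), t*exp(-2*t), 0]
  [0, exp(-2*t), 0]
  [0, 0, exp(-2*t)]

Strategy: write A = P · J · P⁻¹ where J is a Jordan canonical form, so e^{tA} = P · e^{tJ} · P⁻¹, and e^{tJ} can be computed block-by-block.

A has Jordan form
J =
  [-2,  1,  0]
  [ 0, -2,  0]
  [ 0,  0, -2]
(up to reordering of blocks).

Per-block formulas:
  For a 2×2 Jordan block J_2(-2): exp(t · J_2(-2)) = e^(-2t)·(I + t·N), where N is the 2×2 nilpotent shift.
  For a 1×1 block at λ = -2: exp(t · [-2]) = [e^(-2t)].

After assembling e^{tJ} and conjugating by P, we get:

e^{tA} =
  [exp(-2*t), t*exp(-2*t), 0]
  [0, exp(-2*t), 0]
  [0, 0, exp(-2*t)]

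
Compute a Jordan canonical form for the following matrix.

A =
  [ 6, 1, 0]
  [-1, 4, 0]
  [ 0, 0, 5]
J_2(5) ⊕ J_1(5)

The characteristic polynomial is
  det(x·I − A) = x^3 - 15*x^2 + 75*x - 125 = (x - 5)^3

Eigenvalues and multiplicities (the geometric multiplicity of λ is n − rank(A − λI), which equals the number of Jordan blocks for λ):
  λ = 5: algebraic multiplicity = 3, geometric multiplicity = 2

Determining the block sizes for each eigenvalue:
  λ = 5: 2 blocks summing to 3 forces exactly one block of size 2 and the rest size 1 → block sizes [2, 1]

Assembling the blocks gives a Jordan form
J =
  [5, 1, 0]
  [0, 5, 0]
  [0, 0, 5]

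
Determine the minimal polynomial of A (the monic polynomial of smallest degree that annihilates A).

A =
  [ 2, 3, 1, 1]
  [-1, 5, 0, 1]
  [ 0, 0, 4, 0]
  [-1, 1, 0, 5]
x^3 - 12*x^2 + 48*x - 64

The characteristic polynomial is χ_A(x) = (x - 4)^4, so the eigenvalues are known. The minimal polynomial is
  m_A(x) = Π_λ (x − λ)^{k_λ}
where k_λ is the size of the *largest* Jordan block for λ (equivalently, the smallest k with (A − λI)^k v = 0 for every generalised eigenvector v of λ).

  λ = 4: largest Jordan block has size 3, contributing (x − 4)^3

So m_A(x) = (x - 4)^3 = x^3 - 12*x^2 + 48*x - 64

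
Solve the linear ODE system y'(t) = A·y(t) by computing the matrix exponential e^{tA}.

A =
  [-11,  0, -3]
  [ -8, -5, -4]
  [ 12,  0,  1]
e^{tA} =
  [-6*t*exp(-5*t) + exp(-5*t), 0, -3*t*exp(-5*t)]
  [-8*t*exp(-5*t), exp(-5*t), -4*t*exp(-5*t)]
  [12*t*exp(-5*t), 0, 6*t*exp(-5*t) + exp(-5*t)]

Strategy: write A = P · J · P⁻¹ where J is a Jordan canonical form, so e^{tA} = P · e^{tJ} · P⁻¹, and e^{tJ} can be computed block-by-block.

A has Jordan form
J =
  [-5,  1,  0]
  [ 0, -5,  0]
  [ 0,  0, -5]
(up to reordering of blocks).

Per-block formulas:
  For a 2×2 Jordan block J_2(-5): exp(t · J_2(-5)) = e^(-5t)·(I + t·N), where N is the 2×2 nilpotent shift.
  For a 1×1 block at λ = -5: exp(t · [-5]) = [e^(-5t)].

After assembling e^{tJ} and conjugating by P, we get:

e^{tA} =
  [-6*t*exp(-5*t) + exp(-5*t), 0, -3*t*exp(-5*t)]
  [-8*t*exp(-5*t), exp(-5*t), -4*t*exp(-5*t)]
  [12*t*exp(-5*t), 0, 6*t*exp(-5*t) + exp(-5*t)]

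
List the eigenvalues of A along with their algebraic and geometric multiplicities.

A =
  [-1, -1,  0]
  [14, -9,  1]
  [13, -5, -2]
λ = -4: alg = 3, geom = 1

Step 1 — factor the characteristic polynomial to read off the algebraic multiplicities:
  χ_A(x) = (x + 4)^3

Step 2 — compute geometric multiplicities via the rank-nullity identity g(λ) = n − rank(A − λI):
  rank(A − (-4)·I) = 2, so dim ker(A − (-4)·I) = n − 2 = 1

Summary:
  λ = -4: algebraic multiplicity = 3, geometric multiplicity = 1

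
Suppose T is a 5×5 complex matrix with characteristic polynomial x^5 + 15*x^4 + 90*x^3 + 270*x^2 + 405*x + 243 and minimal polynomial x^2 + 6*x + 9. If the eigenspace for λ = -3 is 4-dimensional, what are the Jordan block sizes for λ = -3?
Block sizes for λ = -3: [2, 1, 1, 1]

Step 1 — from the characteristic polynomial, algebraic multiplicity of λ = -3 is 5. From dim ker(T − (-3)·I) = 4, there are exactly 4 Jordan blocks for λ = -3.
Step 2 — from the minimal polynomial, the factor (x + 3)^2 tells us the largest block for λ = -3 has size 2.
Step 3 — with total size 5, 4 blocks, and largest block 2, the block sizes (in nonincreasing order) are [2, 1, 1, 1].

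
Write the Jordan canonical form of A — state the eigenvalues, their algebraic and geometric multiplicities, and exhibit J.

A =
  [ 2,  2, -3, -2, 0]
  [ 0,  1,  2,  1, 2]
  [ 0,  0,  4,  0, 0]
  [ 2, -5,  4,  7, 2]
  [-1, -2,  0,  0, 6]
J_3(4) ⊕ J_2(4)

The characteristic polynomial is
  det(x·I − A) = x^5 - 20*x^4 + 160*x^3 - 640*x^2 + 1280*x - 1024 = (x - 4)^5

Eigenvalues and multiplicities (the geometric multiplicity of λ is n − rank(A − λI), which equals the number of Jordan blocks for λ):
  λ = 4: algebraic multiplicity = 5, geometric multiplicity = 2

Determining the block sizes for each eigenvalue:
  λ = 4: with am = 5 and gm = 2, the partition is not yet determined (e.g. several partitions of 5 into 2 parts exist). Let N = A − (4)·I. Computing rank(N^1) = 3, rank(N^2) = 1, rank(N^3) = 0; the number of blocks of size ≥ j is rank(N^{j−1}) − rank(N^j), giving [2, 2, 1]. So we have 1 block(s) of size 3, 1 block(s) of size 2 → block sizes [3, 2]

Assembling the blocks gives a Jordan form
J =
  [4, 1, 0, 0, 0]
  [0, 4, 1, 0, 0]
  [0, 0, 4, 0, 0]
  [0, 0, 0, 4, 1]
  [0, 0, 0, 0, 4]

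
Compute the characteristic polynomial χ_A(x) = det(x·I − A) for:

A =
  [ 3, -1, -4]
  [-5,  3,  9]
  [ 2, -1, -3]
x^3 - 3*x^2 + 3*x - 1

Expanding det(x·I − A) (e.g. by cofactor expansion or by noting that A is similar to its Jordan form J, which has the same characteristic polynomial as A) gives
  χ_A(x) = x^3 - 3*x^2 + 3*x - 1
which factors as (x - 1)^3. The eigenvalues (with algebraic multiplicities) are λ = 1 with multiplicity 3.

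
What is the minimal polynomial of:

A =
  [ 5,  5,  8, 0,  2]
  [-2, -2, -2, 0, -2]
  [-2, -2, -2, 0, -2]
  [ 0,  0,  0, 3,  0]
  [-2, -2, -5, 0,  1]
x^3 - 2*x^2 - 3*x

The characteristic polynomial is χ_A(x) = x^2*(x - 3)^2*(x + 1), so the eigenvalues are known. The minimal polynomial is
  m_A(x) = Π_λ (x − λ)^{k_λ}
where k_λ is the size of the *largest* Jordan block for λ (equivalently, the smallest k with (A − λI)^k v = 0 for every generalised eigenvector v of λ).

  λ = -1: largest Jordan block has size 1, contributing (x + 1)
  λ = 0: largest Jordan block has size 1, contributing (x − 0)
  λ = 3: largest Jordan block has size 1, contributing (x − 3)

So m_A(x) = x*(x - 3)*(x + 1) = x^3 - 2*x^2 - 3*x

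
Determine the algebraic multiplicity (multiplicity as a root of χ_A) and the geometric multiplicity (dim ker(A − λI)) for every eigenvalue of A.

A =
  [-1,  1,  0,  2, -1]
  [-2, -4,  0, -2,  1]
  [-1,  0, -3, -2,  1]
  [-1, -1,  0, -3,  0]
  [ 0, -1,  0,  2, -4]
λ = -3: alg = 5, geom = 3

Step 1 — factor the characteristic polynomial to read off the algebraic multiplicities:
  χ_A(x) = (x + 3)^5

Step 2 — compute geometric multiplicities via the rank-nullity identity g(λ) = n − rank(A − λI):
  rank(A − (-3)·I) = 2, so dim ker(A − (-3)·I) = n − 2 = 3

Summary:
  λ = -3: algebraic multiplicity = 5, geometric multiplicity = 3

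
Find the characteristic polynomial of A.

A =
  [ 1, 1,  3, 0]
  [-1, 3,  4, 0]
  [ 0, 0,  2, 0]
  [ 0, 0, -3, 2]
x^4 - 8*x^3 + 24*x^2 - 32*x + 16

Expanding det(x·I − A) (e.g. by cofactor expansion or by noting that A is similar to its Jordan form J, which has the same characteristic polynomial as A) gives
  χ_A(x) = x^4 - 8*x^3 + 24*x^2 - 32*x + 16
which factors as (x - 2)^4. The eigenvalues (with algebraic multiplicities) are λ = 2 with multiplicity 4.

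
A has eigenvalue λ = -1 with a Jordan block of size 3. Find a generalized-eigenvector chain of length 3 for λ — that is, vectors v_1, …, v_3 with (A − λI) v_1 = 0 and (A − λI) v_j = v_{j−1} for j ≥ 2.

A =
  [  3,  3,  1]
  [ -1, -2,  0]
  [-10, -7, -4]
A Jordan chain for λ = -1 of length 3:
v_1 = (3, -3, -3)ᵀ
v_2 = (4, -1, -10)ᵀ
v_3 = (1, 0, 0)ᵀ

Let N = A − (-1)·I. We want v_3 with N^3 v_3 = 0 but N^2 v_3 ≠ 0; then v_{j-1} := N · v_j for j = 3, …, 2.

Pick v_3 = (1, 0, 0)ᵀ.
Then v_2 = N · v_3 = (4, -1, -10)ᵀ.
Then v_1 = N · v_2 = (3, -3, -3)ᵀ.

Sanity check: (A − (-1)·I) v_1 = (0, 0, 0)ᵀ = 0. ✓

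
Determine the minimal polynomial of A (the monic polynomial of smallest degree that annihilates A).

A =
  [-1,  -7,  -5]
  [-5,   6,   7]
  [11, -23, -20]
x^3 + 15*x^2 + 75*x + 125

The characteristic polynomial is χ_A(x) = (x + 5)^3, so the eigenvalues are known. The minimal polynomial is
  m_A(x) = Π_λ (x − λ)^{k_λ}
where k_λ is the size of the *largest* Jordan block for λ (equivalently, the smallest k with (A − λI)^k v = 0 for every generalised eigenvector v of λ).

  λ = -5: largest Jordan block has size 3, contributing (x + 5)^3

So m_A(x) = (x + 5)^3 = x^3 + 15*x^2 + 75*x + 125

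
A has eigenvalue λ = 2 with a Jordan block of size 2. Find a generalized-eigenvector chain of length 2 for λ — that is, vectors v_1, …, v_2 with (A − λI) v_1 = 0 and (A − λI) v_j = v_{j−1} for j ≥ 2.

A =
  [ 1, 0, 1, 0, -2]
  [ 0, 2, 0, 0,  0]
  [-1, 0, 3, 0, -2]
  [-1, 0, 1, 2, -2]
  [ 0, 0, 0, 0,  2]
A Jordan chain for λ = 2 of length 2:
v_1 = (-1, 0, -1, -1, 0)ᵀ
v_2 = (1, 0, 0, 0, 0)ᵀ

Let N = A − (2)·I. We want v_2 with N^2 v_2 = 0 but N^1 v_2 ≠ 0; then v_{j-1} := N · v_j for j = 2, …, 2.

Pick v_2 = (1, 0, 0, 0, 0)ᵀ.
Then v_1 = N · v_2 = (-1, 0, -1, -1, 0)ᵀ.

Sanity check: (A − (2)·I) v_1 = (0, 0, 0, 0, 0)ᵀ = 0. ✓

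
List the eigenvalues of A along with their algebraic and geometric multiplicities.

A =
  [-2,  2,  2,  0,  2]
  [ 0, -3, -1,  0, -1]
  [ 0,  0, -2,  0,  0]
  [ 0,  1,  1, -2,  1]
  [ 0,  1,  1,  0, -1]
λ = -2: alg = 5, geom = 4

Step 1 — factor the characteristic polynomial to read off the algebraic multiplicities:
  χ_A(x) = (x + 2)^5

Step 2 — compute geometric multiplicities via the rank-nullity identity g(λ) = n − rank(A − λI):
  rank(A − (-2)·I) = 1, so dim ker(A − (-2)·I) = n − 1 = 4

Summary:
  λ = -2: algebraic multiplicity = 5, geometric multiplicity = 4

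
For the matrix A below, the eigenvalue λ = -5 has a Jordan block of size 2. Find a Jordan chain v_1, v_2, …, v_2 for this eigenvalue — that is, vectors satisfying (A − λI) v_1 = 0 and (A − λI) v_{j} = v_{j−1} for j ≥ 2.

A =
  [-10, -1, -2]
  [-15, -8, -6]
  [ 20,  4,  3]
A Jordan chain for λ = -5 of length 2:
v_1 = (-5, -15, 20)ᵀ
v_2 = (1, 0, 0)ᵀ

Let N = A − (-5)·I. We want v_2 with N^2 v_2 = 0 but N^1 v_2 ≠ 0; then v_{j-1} := N · v_j for j = 2, …, 2.

Pick v_2 = (1, 0, 0)ᵀ.
Then v_1 = N · v_2 = (-5, -15, 20)ᵀ.

Sanity check: (A − (-5)·I) v_1 = (0, 0, 0)ᵀ = 0. ✓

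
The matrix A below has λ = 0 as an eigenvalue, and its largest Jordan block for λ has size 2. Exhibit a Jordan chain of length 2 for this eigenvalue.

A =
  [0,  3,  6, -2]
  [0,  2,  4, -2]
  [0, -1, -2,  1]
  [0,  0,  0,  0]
A Jordan chain for λ = 0 of length 2:
v_1 = (3, 2, -1, 0)ᵀ
v_2 = (0, 1, 0, 0)ᵀ

Let N = A − (0)·I. We want v_2 with N^2 v_2 = 0 but N^1 v_2 ≠ 0; then v_{j-1} := N · v_j for j = 2, …, 2.

Pick v_2 = (0, 1, 0, 0)ᵀ.
Then v_1 = N · v_2 = (3, 2, -1, 0)ᵀ.

Sanity check: (A − (0)·I) v_1 = (0, 0, 0, 0)ᵀ = 0. ✓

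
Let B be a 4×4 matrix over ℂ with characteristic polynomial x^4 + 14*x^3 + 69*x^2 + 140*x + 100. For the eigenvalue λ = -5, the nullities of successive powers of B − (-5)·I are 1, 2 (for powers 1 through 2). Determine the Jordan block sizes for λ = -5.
Block sizes for λ = -5: [2]

From the dimensions of kernels of powers, the number of Jordan blocks of size at least j is d_j − d_{j−1} where d_j = dim ker(N^j) (with d_0 = 0). Computing the differences gives [1, 1].
The number of blocks of size exactly k is (#blocks of size ≥ k) − (#blocks of size ≥ k + 1), so the partition is: 1 block(s) of size 2.
In nonincreasing order the block sizes are [2].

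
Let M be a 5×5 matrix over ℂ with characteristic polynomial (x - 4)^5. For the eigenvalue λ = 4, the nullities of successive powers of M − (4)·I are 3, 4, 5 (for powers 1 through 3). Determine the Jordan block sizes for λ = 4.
Block sizes for λ = 4: [3, 1, 1]

From the dimensions of kernels of powers, the number of Jordan blocks of size at least j is d_j − d_{j−1} where d_j = dim ker(N^j) (with d_0 = 0). Computing the differences gives [3, 1, 1].
The number of blocks of size exactly k is (#blocks of size ≥ k) − (#blocks of size ≥ k + 1), so the partition is: 2 block(s) of size 1, 1 block(s) of size 3.
In nonincreasing order the block sizes are [3, 1, 1].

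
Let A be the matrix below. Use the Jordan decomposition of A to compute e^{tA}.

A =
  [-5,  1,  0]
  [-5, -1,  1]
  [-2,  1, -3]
e^{tA} =
  [-t^2*exp(-3*t)/2 - 2*t*exp(-3*t) + exp(-3*t), t*exp(-3*t), t^2*exp(-3*t)/2]
  [-t^2*exp(-3*t) - 5*t*exp(-3*t), 2*t*exp(-3*t) + exp(-3*t), t^2*exp(-3*t) + t*exp(-3*t)]
  [-t^2*exp(-3*t)/2 - 2*t*exp(-3*t), t*exp(-3*t), t^2*exp(-3*t)/2 + exp(-3*t)]

Strategy: write A = P · J · P⁻¹ where J is a Jordan canonical form, so e^{tA} = P · e^{tJ} · P⁻¹, and e^{tJ} can be computed block-by-block.

A has Jordan form
J =
  [-3,  1,  0]
  [ 0, -3,  1]
  [ 0,  0, -3]
(up to reordering of blocks).

Per-block formulas:
  For a 3×3 Jordan block J_3(-3): exp(t · J_3(-3)) = e^(-3t)·(I + t·N + (t^2/2)·N^2), where N is the 3×3 nilpotent shift.

After assembling e^{tJ} and conjugating by P, we get:

e^{tA} =
  [-t^2*exp(-3*t)/2 - 2*t*exp(-3*t) + exp(-3*t), t*exp(-3*t), t^2*exp(-3*t)/2]
  [-t^2*exp(-3*t) - 5*t*exp(-3*t), 2*t*exp(-3*t) + exp(-3*t), t^2*exp(-3*t) + t*exp(-3*t)]
  [-t^2*exp(-3*t)/2 - 2*t*exp(-3*t), t*exp(-3*t), t^2*exp(-3*t)/2 + exp(-3*t)]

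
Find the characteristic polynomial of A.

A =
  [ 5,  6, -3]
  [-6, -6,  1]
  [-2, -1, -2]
x^3 + 3*x^2 + 3*x + 1

Expanding det(x·I − A) (e.g. by cofactor expansion or by noting that A is similar to its Jordan form J, which has the same characteristic polynomial as A) gives
  χ_A(x) = x^3 + 3*x^2 + 3*x + 1
which factors as (x + 1)^3. The eigenvalues (with algebraic multiplicities) are λ = -1 with multiplicity 3.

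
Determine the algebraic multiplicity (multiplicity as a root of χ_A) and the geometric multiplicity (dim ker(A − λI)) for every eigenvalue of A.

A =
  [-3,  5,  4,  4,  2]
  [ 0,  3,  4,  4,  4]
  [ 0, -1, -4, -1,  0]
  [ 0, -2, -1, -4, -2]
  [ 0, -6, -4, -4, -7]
λ = -3: alg = 5, geom = 3

Step 1 — factor the characteristic polynomial to read off the algebraic multiplicities:
  χ_A(x) = (x + 3)^5

Step 2 — compute geometric multiplicities via the rank-nullity identity g(λ) = n − rank(A − λI):
  rank(A − (-3)·I) = 2, so dim ker(A − (-3)·I) = n − 2 = 3

Summary:
  λ = -3: algebraic multiplicity = 5, geometric multiplicity = 3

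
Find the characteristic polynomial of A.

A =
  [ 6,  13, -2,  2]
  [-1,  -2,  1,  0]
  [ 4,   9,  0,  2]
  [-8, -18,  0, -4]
x^4

Expanding det(x·I − A) (e.g. by cofactor expansion or by noting that A is similar to its Jordan form J, which has the same characteristic polynomial as A) gives
  χ_A(x) = x^4
which factors as x^4. The eigenvalues (with algebraic multiplicities) are λ = 0 with multiplicity 4.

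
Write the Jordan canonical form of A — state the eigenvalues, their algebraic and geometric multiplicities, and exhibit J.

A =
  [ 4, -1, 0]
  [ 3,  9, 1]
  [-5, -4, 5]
J_3(6)

The characteristic polynomial is
  det(x·I − A) = x^3 - 18*x^2 + 108*x - 216 = (x - 6)^3

Eigenvalues and multiplicities (the geometric multiplicity of λ is n − rank(A − λI), which equals the number of Jordan blocks for λ):
  λ = 6: algebraic multiplicity = 3, geometric multiplicity = 1

Determining the block sizes for each eigenvalue:
  λ = 6: one block (gm = 1), so the single block has size am = 3 → block sizes [3]

Assembling the blocks gives a Jordan form
J =
  [6, 1, 0]
  [0, 6, 1]
  [0, 0, 6]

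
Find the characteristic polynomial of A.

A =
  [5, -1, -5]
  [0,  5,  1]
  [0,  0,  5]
x^3 - 15*x^2 + 75*x - 125

Expanding det(x·I − A) (e.g. by cofactor expansion or by noting that A is similar to its Jordan form J, which has the same characteristic polynomial as A) gives
  χ_A(x) = x^3 - 15*x^2 + 75*x - 125
which factors as (x - 5)^3. The eigenvalues (with algebraic multiplicities) are λ = 5 with multiplicity 3.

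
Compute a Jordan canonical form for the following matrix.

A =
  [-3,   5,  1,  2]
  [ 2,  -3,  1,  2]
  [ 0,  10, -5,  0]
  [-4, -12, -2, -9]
J_3(-5) ⊕ J_1(-5)

The characteristic polynomial is
  det(x·I − A) = x^4 + 20*x^3 + 150*x^2 + 500*x + 625 = (x + 5)^4

Eigenvalues and multiplicities (the geometric multiplicity of λ is n − rank(A − λI), which equals the number of Jordan blocks for λ):
  λ = -5: algebraic multiplicity = 4, geometric multiplicity = 2

Determining the block sizes for each eigenvalue:
  λ = -5: with am = 4 and gm = 2, the partition is not yet determined (e.g. several partitions of 4 into 2 parts exist). Let N = A − (-5)·I. Computing rank(N^1) = 2, rank(N^2) = 1, rank(N^3) = 0; the number of blocks of size ≥ j is rank(N^{j−1}) − rank(N^j), giving [2, 1, 1]. So we have 1 block(s) of size 3, 1 block(s) of size 1 → block sizes [3, 1]

Assembling the blocks gives a Jordan form
J =
  [-5,  1,  0,  0]
  [ 0, -5,  1,  0]
  [ 0,  0, -5,  0]
  [ 0,  0,  0, -5]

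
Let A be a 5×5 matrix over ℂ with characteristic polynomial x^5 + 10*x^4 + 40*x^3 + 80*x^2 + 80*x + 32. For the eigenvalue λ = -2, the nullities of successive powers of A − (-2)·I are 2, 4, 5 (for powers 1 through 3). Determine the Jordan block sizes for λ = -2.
Block sizes for λ = -2: [3, 2]

From the dimensions of kernels of powers, the number of Jordan blocks of size at least j is d_j − d_{j−1} where d_j = dim ker(N^j) (with d_0 = 0). Computing the differences gives [2, 2, 1].
The number of blocks of size exactly k is (#blocks of size ≥ k) − (#blocks of size ≥ k + 1), so the partition is: 1 block(s) of size 2, 1 block(s) of size 3.
In nonincreasing order the block sizes are [3, 2].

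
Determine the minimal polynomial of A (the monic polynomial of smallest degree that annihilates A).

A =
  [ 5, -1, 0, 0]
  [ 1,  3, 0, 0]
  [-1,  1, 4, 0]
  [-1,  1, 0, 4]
x^2 - 8*x + 16

The characteristic polynomial is χ_A(x) = (x - 4)^4, so the eigenvalues are known. The minimal polynomial is
  m_A(x) = Π_λ (x − λ)^{k_λ}
where k_λ is the size of the *largest* Jordan block for λ (equivalently, the smallest k with (A − λI)^k v = 0 for every generalised eigenvector v of λ).

  λ = 4: largest Jordan block has size 2, contributing (x − 4)^2

So m_A(x) = (x - 4)^2 = x^2 - 8*x + 16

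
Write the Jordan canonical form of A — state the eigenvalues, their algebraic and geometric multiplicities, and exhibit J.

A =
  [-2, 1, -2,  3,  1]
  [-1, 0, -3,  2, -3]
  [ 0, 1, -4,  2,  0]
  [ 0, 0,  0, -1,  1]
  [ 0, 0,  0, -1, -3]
J_3(-2) ⊕ J_2(-2)

The characteristic polynomial is
  det(x·I − A) = x^5 + 10*x^4 + 40*x^3 + 80*x^2 + 80*x + 32 = (x + 2)^5

Eigenvalues and multiplicities (the geometric multiplicity of λ is n − rank(A − λI), which equals the number of Jordan blocks for λ):
  λ = -2: algebraic multiplicity = 5, geometric multiplicity = 2

Determining the block sizes for each eigenvalue:
  λ = -2: with am = 5 and gm = 2, the partition is not yet determined (e.g. several partitions of 5 into 2 parts exist). Let N = A − (-2)·I. Computing rank(N^1) = 3, rank(N^2) = 1, rank(N^3) = 0; the number of blocks of size ≥ j is rank(N^{j−1}) − rank(N^j), giving [2, 2, 1]. So we have 1 block(s) of size 3, 1 block(s) of size 2 → block sizes [3, 2]

Assembling the blocks gives a Jordan form
J =
  [-2,  1,  0,  0,  0]
  [ 0, -2,  1,  0,  0]
  [ 0,  0, -2,  0,  0]
  [ 0,  0,  0, -2,  1]
  [ 0,  0,  0,  0, -2]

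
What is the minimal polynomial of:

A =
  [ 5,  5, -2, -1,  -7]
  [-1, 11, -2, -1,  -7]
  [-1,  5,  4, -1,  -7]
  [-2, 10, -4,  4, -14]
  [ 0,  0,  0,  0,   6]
x^2 - 12*x + 36

The characteristic polynomial is χ_A(x) = (x - 6)^5, so the eigenvalues are known. The minimal polynomial is
  m_A(x) = Π_λ (x − λ)^{k_λ}
where k_λ is the size of the *largest* Jordan block for λ (equivalently, the smallest k with (A − λI)^k v = 0 for every generalised eigenvector v of λ).

  λ = 6: largest Jordan block has size 2, contributing (x − 6)^2

So m_A(x) = (x - 6)^2 = x^2 - 12*x + 36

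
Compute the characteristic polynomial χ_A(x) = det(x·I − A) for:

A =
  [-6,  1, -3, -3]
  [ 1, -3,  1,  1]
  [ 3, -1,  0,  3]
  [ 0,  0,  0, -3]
x^4 + 12*x^3 + 54*x^2 + 108*x + 81

Expanding det(x·I − A) (e.g. by cofactor expansion or by noting that A is similar to its Jordan form J, which has the same characteristic polynomial as A) gives
  χ_A(x) = x^4 + 12*x^3 + 54*x^2 + 108*x + 81
which factors as (x + 3)^4. The eigenvalues (with algebraic multiplicities) are λ = -3 with multiplicity 4.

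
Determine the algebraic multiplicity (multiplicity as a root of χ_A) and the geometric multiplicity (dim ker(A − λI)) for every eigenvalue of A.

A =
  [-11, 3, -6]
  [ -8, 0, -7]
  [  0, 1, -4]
λ = -5: alg = 3, geom = 1

Step 1 — factor the characteristic polynomial to read off the algebraic multiplicities:
  χ_A(x) = (x + 5)^3

Step 2 — compute geometric multiplicities via the rank-nullity identity g(λ) = n − rank(A − λI):
  rank(A − (-5)·I) = 2, so dim ker(A − (-5)·I) = n − 2 = 1

Summary:
  λ = -5: algebraic multiplicity = 3, geometric multiplicity = 1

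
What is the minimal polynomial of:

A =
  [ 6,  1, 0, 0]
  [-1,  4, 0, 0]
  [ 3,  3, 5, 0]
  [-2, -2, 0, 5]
x^2 - 10*x + 25

The characteristic polynomial is χ_A(x) = (x - 5)^4, so the eigenvalues are known. The minimal polynomial is
  m_A(x) = Π_λ (x − λ)^{k_λ}
where k_λ is the size of the *largest* Jordan block for λ (equivalently, the smallest k with (A − λI)^k v = 0 for every generalised eigenvector v of λ).

  λ = 5: largest Jordan block has size 2, contributing (x − 5)^2

So m_A(x) = (x - 5)^2 = x^2 - 10*x + 25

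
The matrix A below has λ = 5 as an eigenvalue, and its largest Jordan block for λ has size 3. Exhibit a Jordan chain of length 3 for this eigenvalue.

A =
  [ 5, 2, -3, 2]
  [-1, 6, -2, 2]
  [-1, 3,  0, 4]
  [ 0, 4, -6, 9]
A Jordan chain for λ = 5 of length 3:
v_1 = (1, 1, 2, 2)ᵀ
v_2 = (0, -1, -1, 0)ᵀ
v_3 = (1, 0, 0, 0)ᵀ

Let N = A − (5)·I. We want v_3 with N^3 v_3 = 0 but N^2 v_3 ≠ 0; then v_{j-1} := N · v_j for j = 3, …, 2.

Pick v_3 = (1, 0, 0, 0)ᵀ.
Then v_2 = N · v_3 = (0, -1, -1, 0)ᵀ.
Then v_1 = N · v_2 = (1, 1, 2, 2)ᵀ.

Sanity check: (A − (5)·I) v_1 = (0, 0, 0, 0)ᵀ = 0. ✓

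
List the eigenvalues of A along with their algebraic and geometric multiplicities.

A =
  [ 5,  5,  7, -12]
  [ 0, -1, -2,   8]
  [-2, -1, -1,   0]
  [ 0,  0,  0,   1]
λ = 1: alg = 4, geom = 2

Step 1 — factor the characteristic polynomial to read off the algebraic multiplicities:
  χ_A(x) = (x - 1)^4

Step 2 — compute geometric multiplicities via the rank-nullity identity g(λ) = n − rank(A − λI):
  rank(A − (1)·I) = 2, so dim ker(A − (1)·I) = n − 2 = 2

Summary:
  λ = 1: algebraic multiplicity = 4, geometric multiplicity = 2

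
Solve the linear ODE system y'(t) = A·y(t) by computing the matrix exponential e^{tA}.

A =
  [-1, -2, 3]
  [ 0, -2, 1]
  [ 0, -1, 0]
e^{tA} =
  [exp(-t), -t^2*exp(-t)/2 - 2*t*exp(-t), t^2*exp(-t)/2 + 3*t*exp(-t)]
  [0, -t*exp(-t) + exp(-t), t*exp(-t)]
  [0, -t*exp(-t), t*exp(-t) + exp(-t)]

Strategy: write A = P · J · P⁻¹ where J is a Jordan canonical form, so e^{tA} = P · e^{tJ} · P⁻¹, and e^{tJ} can be computed block-by-block.

A has Jordan form
J =
  [-1,  1,  0]
  [ 0, -1,  1]
  [ 0,  0, -1]
(up to reordering of blocks).

Per-block formulas:
  For a 3×3 Jordan block J_3(-1): exp(t · J_3(-1)) = e^(-1t)·(I + t·N + (t^2/2)·N^2), where N is the 3×3 nilpotent shift.

After assembling e^{tJ} and conjugating by P, we get:

e^{tA} =
  [exp(-t), -t^2*exp(-t)/2 - 2*t*exp(-t), t^2*exp(-t)/2 + 3*t*exp(-t)]
  [0, -t*exp(-t) + exp(-t), t*exp(-t)]
  [0, -t*exp(-t), t*exp(-t) + exp(-t)]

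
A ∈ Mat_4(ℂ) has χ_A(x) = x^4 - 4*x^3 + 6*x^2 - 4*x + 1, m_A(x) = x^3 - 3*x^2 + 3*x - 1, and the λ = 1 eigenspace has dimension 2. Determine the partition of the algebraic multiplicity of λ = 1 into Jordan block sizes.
Block sizes for λ = 1: [3, 1]

Step 1 — from the characteristic polynomial, algebraic multiplicity of λ = 1 is 4. From dim ker(A − (1)·I) = 2, there are exactly 2 Jordan blocks for λ = 1.
Step 2 — from the minimal polynomial, the factor (x − 1)^3 tells us the largest block for λ = 1 has size 3.
Step 3 — with total size 4, 2 blocks, and largest block 3, the block sizes (in nonincreasing order) are [3, 1].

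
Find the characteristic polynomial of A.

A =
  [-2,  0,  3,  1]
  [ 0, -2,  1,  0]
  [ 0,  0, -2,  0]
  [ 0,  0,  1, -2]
x^4 + 8*x^3 + 24*x^2 + 32*x + 16

Expanding det(x·I − A) (e.g. by cofactor expansion or by noting that A is similar to its Jordan form J, which has the same characteristic polynomial as A) gives
  χ_A(x) = x^4 + 8*x^3 + 24*x^2 + 32*x + 16
which factors as (x + 2)^4. The eigenvalues (with algebraic multiplicities) are λ = -2 with multiplicity 4.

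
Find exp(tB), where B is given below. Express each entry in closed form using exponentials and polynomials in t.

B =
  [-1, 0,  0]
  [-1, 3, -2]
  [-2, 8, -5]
e^{tB} =
  [exp(-t), 0, 0]
  [-t*exp(-t), 4*t*exp(-t) + exp(-t), -2*t*exp(-t)]
  [-2*t*exp(-t), 8*t*exp(-t), -4*t*exp(-t) + exp(-t)]

Strategy: write B = P · J · P⁻¹ where J is a Jordan canonical form, so e^{tB} = P · e^{tJ} · P⁻¹, and e^{tJ} can be computed block-by-block.

B has Jordan form
J =
  [-1,  1,  0]
  [ 0, -1,  0]
  [ 0,  0, -1]
(up to reordering of blocks).

Per-block formulas:
  For a 2×2 Jordan block J_2(-1): exp(t · J_2(-1)) = e^(-1t)·(I + t·N), where N is the 2×2 nilpotent shift.
  For a 1×1 block at λ = -1: exp(t · [-1]) = [e^(-1t)].

After assembling e^{tJ} and conjugating by P, we get:

e^{tB} =
  [exp(-t), 0, 0]
  [-t*exp(-t), 4*t*exp(-t) + exp(-t), -2*t*exp(-t)]
  [-2*t*exp(-t), 8*t*exp(-t), -4*t*exp(-t) + exp(-t)]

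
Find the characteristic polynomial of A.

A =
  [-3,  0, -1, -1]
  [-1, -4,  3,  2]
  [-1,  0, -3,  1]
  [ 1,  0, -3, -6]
x^4 + 16*x^3 + 96*x^2 + 256*x + 256

Expanding det(x·I − A) (e.g. by cofactor expansion or by noting that A is similar to its Jordan form J, which has the same characteristic polynomial as A) gives
  χ_A(x) = x^4 + 16*x^3 + 96*x^2 + 256*x + 256
which factors as (x + 4)^4. The eigenvalues (with algebraic multiplicities) are λ = -4 with multiplicity 4.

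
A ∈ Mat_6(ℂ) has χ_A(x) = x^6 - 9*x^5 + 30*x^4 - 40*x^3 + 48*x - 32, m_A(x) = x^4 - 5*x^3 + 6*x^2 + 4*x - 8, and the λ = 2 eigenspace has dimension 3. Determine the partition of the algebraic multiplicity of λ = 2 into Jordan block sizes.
Block sizes for λ = 2: [3, 1, 1]

Step 1 — from the characteristic polynomial, algebraic multiplicity of λ = 2 is 5. From dim ker(A − (2)·I) = 3, there are exactly 3 Jordan blocks for λ = 2.
Step 2 — from the minimal polynomial, the factor (x − 2)^3 tells us the largest block for λ = 2 has size 3.
Step 3 — with total size 5, 3 blocks, and largest block 3, the block sizes (in nonincreasing order) are [3, 1, 1].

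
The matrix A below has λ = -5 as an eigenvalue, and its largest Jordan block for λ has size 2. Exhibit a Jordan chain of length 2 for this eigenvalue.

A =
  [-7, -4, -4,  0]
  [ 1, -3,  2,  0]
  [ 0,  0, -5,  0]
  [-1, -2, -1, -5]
A Jordan chain for λ = -5 of length 2:
v_1 = (-2, 1, 0, -1)ᵀ
v_2 = (1, 0, 0, 0)ᵀ

Let N = A − (-5)·I. We want v_2 with N^2 v_2 = 0 but N^1 v_2 ≠ 0; then v_{j-1} := N · v_j for j = 2, …, 2.

Pick v_2 = (1, 0, 0, 0)ᵀ.
Then v_1 = N · v_2 = (-2, 1, 0, -1)ᵀ.

Sanity check: (A − (-5)·I) v_1 = (0, 0, 0, 0)ᵀ = 0. ✓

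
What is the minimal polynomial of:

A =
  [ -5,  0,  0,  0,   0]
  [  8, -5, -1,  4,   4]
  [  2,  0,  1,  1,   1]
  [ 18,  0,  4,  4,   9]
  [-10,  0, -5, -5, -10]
x^3 + 5*x^2

The characteristic polynomial is χ_A(x) = x^2*(x + 5)^3, so the eigenvalues are known. The minimal polynomial is
  m_A(x) = Π_λ (x − λ)^{k_λ}
where k_λ is the size of the *largest* Jordan block for λ (equivalently, the smallest k with (A − λI)^k v = 0 for every generalised eigenvector v of λ).

  λ = -5: largest Jordan block has size 1, contributing (x + 5)
  λ = 0: largest Jordan block has size 2, contributing (x − 0)^2

So m_A(x) = x^2*(x + 5) = x^3 + 5*x^2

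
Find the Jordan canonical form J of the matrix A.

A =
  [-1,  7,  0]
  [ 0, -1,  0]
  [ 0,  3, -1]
J_2(-1) ⊕ J_1(-1)

The characteristic polynomial is
  det(x·I − A) = x^3 + 3*x^2 + 3*x + 1 = (x + 1)^3

Eigenvalues and multiplicities (the geometric multiplicity of λ is n − rank(A − λI), which equals the number of Jordan blocks for λ):
  λ = -1: algebraic multiplicity = 3, geometric multiplicity = 2

Determining the block sizes for each eigenvalue:
  λ = -1: 2 blocks summing to 3 forces exactly one block of size 2 and the rest size 1 → block sizes [2, 1]

Assembling the blocks gives a Jordan form
J =
  [-1,  1,  0]
  [ 0, -1,  0]
  [ 0,  0, -1]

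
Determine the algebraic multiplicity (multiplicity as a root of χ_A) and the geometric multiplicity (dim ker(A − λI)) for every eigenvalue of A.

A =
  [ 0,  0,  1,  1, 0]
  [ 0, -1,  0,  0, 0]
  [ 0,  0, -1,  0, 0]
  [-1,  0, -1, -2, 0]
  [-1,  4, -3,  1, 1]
λ = -1: alg = 4, geom = 3; λ = 1: alg = 1, geom = 1

Step 1 — factor the characteristic polynomial to read off the algebraic multiplicities:
  χ_A(x) = (x - 1)*(x + 1)^4

Step 2 — compute geometric multiplicities via the rank-nullity identity g(λ) = n − rank(A − λI):
  rank(A − (-1)·I) = 2, so dim ker(A − (-1)·I) = n − 2 = 3
  rank(A − (1)·I) = 4, so dim ker(A − (1)·I) = n − 4 = 1

Summary:
  λ = -1: algebraic multiplicity = 4, geometric multiplicity = 3
  λ = 1: algebraic multiplicity = 1, geometric multiplicity = 1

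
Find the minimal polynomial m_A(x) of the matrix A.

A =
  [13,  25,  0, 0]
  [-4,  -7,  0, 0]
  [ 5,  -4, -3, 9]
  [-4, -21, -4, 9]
x^2 - 6*x + 9

The characteristic polynomial is χ_A(x) = (x - 3)^4, so the eigenvalues are known. The minimal polynomial is
  m_A(x) = Π_λ (x − λ)^{k_λ}
where k_λ is the size of the *largest* Jordan block for λ (equivalently, the smallest k with (A − λI)^k v = 0 for every generalised eigenvector v of λ).

  λ = 3: largest Jordan block has size 2, contributing (x − 3)^2

So m_A(x) = (x - 3)^2 = x^2 - 6*x + 9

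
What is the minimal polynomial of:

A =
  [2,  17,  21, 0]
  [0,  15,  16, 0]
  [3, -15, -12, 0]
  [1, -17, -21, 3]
x^3 - 5*x^2 + 3*x + 9

The characteristic polynomial is χ_A(x) = (x - 3)^3*(x + 1), so the eigenvalues are known. The minimal polynomial is
  m_A(x) = Π_λ (x − λ)^{k_λ}
where k_λ is the size of the *largest* Jordan block for λ (equivalently, the smallest k with (A − λI)^k v = 0 for every generalised eigenvector v of λ).

  λ = -1: largest Jordan block has size 1, contributing (x + 1)
  λ = 3: largest Jordan block has size 2, contributing (x − 3)^2

So m_A(x) = (x - 3)^2*(x + 1) = x^3 - 5*x^2 + 3*x + 9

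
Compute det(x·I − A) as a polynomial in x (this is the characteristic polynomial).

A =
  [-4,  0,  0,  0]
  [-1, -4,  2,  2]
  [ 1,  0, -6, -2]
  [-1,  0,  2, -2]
x^4 + 16*x^3 + 96*x^2 + 256*x + 256

Expanding det(x·I − A) (e.g. by cofactor expansion or by noting that A is similar to its Jordan form J, which has the same characteristic polynomial as A) gives
  χ_A(x) = x^4 + 16*x^3 + 96*x^2 + 256*x + 256
which factors as (x + 4)^4. The eigenvalues (with algebraic multiplicities) are λ = -4 with multiplicity 4.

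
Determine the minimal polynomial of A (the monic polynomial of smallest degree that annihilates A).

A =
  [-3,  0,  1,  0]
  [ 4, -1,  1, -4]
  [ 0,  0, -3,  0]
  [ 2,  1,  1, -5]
x^3 + 9*x^2 + 27*x + 27

The characteristic polynomial is χ_A(x) = (x + 3)^4, so the eigenvalues are known. The minimal polynomial is
  m_A(x) = Π_λ (x − λ)^{k_λ}
where k_λ is the size of the *largest* Jordan block for λ (equivalently, the smallest k with (A − λI)^k v = 0 for every generalised eigenvector v of λ).

  λ = -3: largest Jordan block has size 3, contributing (x + 3)^3

So m_A(x) = (x + 3)^3 = x^3 + 9*x^2 + 27*x + 27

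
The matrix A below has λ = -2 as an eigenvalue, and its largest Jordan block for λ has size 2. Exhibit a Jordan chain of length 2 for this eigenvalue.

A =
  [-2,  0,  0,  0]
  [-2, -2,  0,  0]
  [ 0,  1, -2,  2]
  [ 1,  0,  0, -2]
A Jordan chain for λ = -2 of length 2:
v_1 = (0, -2, 0, 1)ᵀ
v_2 = (1, 0, 0, 0)ᵀ

Let N = A − (-2)·I. We want v_2 with N^2 v_2 = 0 but N^1 v_2 ≠ 0; then v_{j-1} := N · v_j for j = 2, …, 2.

Pick v_2 = (1, 0, 0, 0)ᵀ.
Then v_1 = N · v_2 = (0, -2, 0, 1)ᵀ.

Sanity check: (A − (-2)·I) v_1 = (0, 0, 0, 0)ᵀ = 0. ✓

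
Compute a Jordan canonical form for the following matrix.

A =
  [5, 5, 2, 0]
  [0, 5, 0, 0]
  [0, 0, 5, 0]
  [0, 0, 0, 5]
J_2(5) ⊕ J_1(5) ⊕ J_1(5)

The characteristic polynomial is
  det(x·I − A) = x^4 - 20*x^3 + 150*x^2 - 500*x + 625 = (x - 5)^4

Eigenvalues and multiplicities (the geometric multiplicity of λ is n − rank(A − λI), which equals the number of Jordan blocks for λ):
  λ = 5: algebraic multiplicity = 4, geometric multiplicity = 3

Determining the block sizes for each eigenvalue:
  λ = 5: 3 blocks summing to 4 forces exactly one block of size 2 and the rest size 1 → block sizes [2, 1, 1]

Assembling the blocks gives a Jordan form
J =
  [5, 1, 0, 0]
  [0, 5, 0, 0]
  [0, 0, 5, 0]
  [0, 0, 0, 5]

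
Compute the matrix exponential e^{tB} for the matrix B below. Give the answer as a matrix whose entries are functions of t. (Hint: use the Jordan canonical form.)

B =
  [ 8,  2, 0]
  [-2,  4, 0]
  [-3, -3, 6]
e^{tB} =
  [2*t*exp(6*t) + exp(6*t), 2*t*exp(6*t), 0]
  [-2*t*exp(6*t), -2*t*exp(6*t) + exp(6*t), 0]
  [-3*t*exp(6*t), -3*t*exp(6*t), exp(6*t)]

Strategy: write B = P · J · P⁻¹ where J is a Jordan canonical form, so e^{tB} = P · e^{tJ} · P⁻¹, and e^{tJ} can be computed block-by-block.

B has Jordan form
J =
  [6, 1, 0]
  [0, 6, 0]
  [0, 0, 6]
(up to reordering of blocks).

Per-block formulas:
  For a 2×2 Jordan block J_2(6): exp(t · J_2(6)) = e^(6t)·(I + t·N), where N is the 2×2 nilpotent shift.
  For a 1×1 block at λ = 6: exp(t · [6]) = [e^(6t)].

After assembling e^{tJ} and conjugating by P, we get:

e^{tB} =
  [2*t*exp(6*t) + exp(6*t), 2*t*exp(6*t), 0]
  [-2*t*exp(6*t), -2*t*exp(6*t) + exp(6*t), 0]
  [-3*t*exp(6*t), -3*t*exp(6*t), exp(6*t)]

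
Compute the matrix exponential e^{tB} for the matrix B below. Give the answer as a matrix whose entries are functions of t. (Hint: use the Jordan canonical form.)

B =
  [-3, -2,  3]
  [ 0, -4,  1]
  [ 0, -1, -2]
e^{tB} =
  [exp(-3*t), -t^2*exp(-3*t)/2 - 2*t*exp(-3*t), t^2*exp(-3*t)/2 + 3*t*exp(-3*t)]
  [0, -t*exp(-3*t) + exp(-3*t), t*exp(-3*t)]
  [0, -t*exp(-3*t), t*exp(-3*t) + exp(-3*t)]

Strategy: write B = P · J · P⁻¹ where J is a Jordan canonical form, so e^{tB} = P · e^{tJ} · P⁻¹, and e^{tJ} can be computed block-by-block.

B has Jordan form
J =
  [-3,  1,  0]
  [ 0, -3,  1]
  [ 0,  0, -3]
(up to reordering of blocks).

Per-block formulas:
  For a 3×3 Jordan block J_3(-3): exp(t · J_3(-3)) = e^(-3t)·(I + t·N + (t^2/2)·N^2), where N is the 3×3 nilpotent shift.

After assembling e^{tJ} and conjugating by P, we get:

e^{tB} =
  [exp(-3*t), -t^2*exp(-3*t)/2 - 2*t*exp(-3*t), t^2*exp(-3*t)/2 + 3*t*exp(-3*t)]
  [0, -t*exp(-3*t) + exp(-3*t), t*exp(-3*t)]
  [0, -t*exp(-3*t), t*exp(-3*t) + exp(-3*t)]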